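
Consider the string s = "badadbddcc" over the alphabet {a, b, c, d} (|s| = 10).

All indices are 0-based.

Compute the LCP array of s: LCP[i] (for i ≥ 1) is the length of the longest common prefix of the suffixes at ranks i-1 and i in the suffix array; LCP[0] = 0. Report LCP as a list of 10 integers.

[0, 2, 0, 1, 0, 1, 0, 1, 1, 1]

rank | idx | suffix
   0 |   1 | adadbddcc
   1 |   3 | adbddcc
   2 |   0 | badadbddcc
   3 |   5 | bddcc
   4 |   9 | c
   5 |   8 | cc
   6 |   2 | dadbddcc
   7 |   4 | dbddcc
   8 |   7 | dcc
   9 |   6 | ddcc

SA = [1, 3, 0, 5, 9, 8, 2, 4, 7, 6]
[i] adj suffixes → lcp
  [1] 1/3 → 2 ('ad')
  [2] 3/0 → 0 ('')
  [3] 0/5 → 1 ('b')
  [4] 5/9 → 0 ('')
  [5] 9/8 → 1 ('c')
  [6] 8/2 → 0 ('')
  [7] 2/4 → 1 ('d')
  [8] 4/7 → 1 ('d')
  [9] 7/6 → 1 ('d')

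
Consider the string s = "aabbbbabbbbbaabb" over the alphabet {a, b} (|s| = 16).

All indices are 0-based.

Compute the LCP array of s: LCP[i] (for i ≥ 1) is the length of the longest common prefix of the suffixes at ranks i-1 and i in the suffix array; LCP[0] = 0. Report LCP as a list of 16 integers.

rank | idx | suffix
   0 |  12 | aabb
   1 |   0 | aabbbbabbbbbaabb
   2 |  13 | abb
   3 |   1 | abbbbabbbbbaabb
   4 |   6 | abbbbbaabb
   5 |  15 | b
   6 |  11 | baabb
   7 |   5 | babbbbbaabb
   8 |  14 | bb
   9 |  10 | bbaabb
  10 |   4 | bbabbbbbaabb
  11 |   9 | bbbaabb
  12 |   3 | bbbabbbbbaabb
  13 |   8 | bbbbaabb
  14 |   2 | bbbbabbbbbaabb
  15 |   7 | bbbbbaabb

SA = [12, 0, 13, 1, 6, 15, 11, 5, 14, 10, 4, 9, 3, 8, 2, 7]
i: (SA[i-1],SA[i]) lcp shared
  1: (12,0) 4 'aabb'
  2: (0,13) 1 'a'
  3: (13,1) 3 'abb'
  4: (1,6) 5 'abbbb'
  5: (6,15) 0 ''
  6: (15,11) 1 'b'
  7: (11,5) 2 'ba'
  8: (5,14) 1 'b'
  9: (14,10) 2 'bb'
  10: (10,4) 3 'bba'
  11: (4,9) 2 'bb'
  12: (9,3) 4 'bbba'
  13: (3,8) 3 'bbb'
  14: (8,2) 5 'bbbba'
  15: (2,7) 4 'bbbb'

[0, 4, 1, 3, 5, 0, 1, 2, 1, 2, 3, 2, 4, 3, 5, 4]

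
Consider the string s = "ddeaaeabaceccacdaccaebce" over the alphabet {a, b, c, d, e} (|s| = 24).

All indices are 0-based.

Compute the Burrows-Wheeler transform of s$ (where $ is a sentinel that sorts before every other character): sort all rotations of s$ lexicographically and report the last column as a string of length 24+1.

rank  rotation                   last
    0  $ddeaaeabaceccacdaccaebce  e
    1  aaeabaceccacdaccaebce$dde  e
    2  abaceccacdaccaebce$ddeaae  e
    3  accaebce$ddeaaeabaceccacd  d
    4  acdaccaebce$ddeaaeabacecc  c
    5  aceccacdaccaebce$ddeaaeab  b
    6  aeabaceccacdaccaebce$ddea  a
    7  aebce$ddeaaeabaceccacdacc  c
    8  baceccacdaccaebce$ddeaaea  a
    9  bce$ddeaaeabaceccacdaccae  e
   10  cacdaccaebce$ddeaaeabacec  c
   11  caebce$ddeaaeabaceccacdac  c
   12  ccacdaccaebce$ddeaaeabace  e
   13  ccaebce$ddeaaeabaceccacda  a
   14  cdaccaebce$ddeaaeabacecca  a
   15  ce$ddeaaeabaceccacdaccaeb  b
   16  ceccacdaccaebce$ddeaaeaba  a
   17  daccaebce$ddeaaeabaceccac  c
   18  ddeaaeabaceccacdaccaebce$  $
   19  deaaeabaceccacdaccaebce$d  d
   20  e$ddeaaeabaceccacdaccaebc  c
   21  eaaeabaceccacdaccaebce$dd  d
   22  eabaceccacdaccaebce$ddeaa  a
   23  ebce$ddeaaeabaceccacdacca  a
   24  eccacdaccaebce$ddeaaeabac  c

eeedcbacaecceaabac$dcdaac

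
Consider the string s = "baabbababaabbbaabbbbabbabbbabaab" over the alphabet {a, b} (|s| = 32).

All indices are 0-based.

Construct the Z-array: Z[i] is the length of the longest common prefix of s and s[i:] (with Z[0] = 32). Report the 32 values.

[32, 0, 0, 1, 2, 0, 2, 0, 5, 0, 0, 1, 1, 5, 0, 0, 1, 1, 1, 2, 0, 1, 2, 0, 1, 1, 2, 0, 4, 0, 0, 1]

Z[0]=32
i=1: i≥r, start 0; Z[1]=0
i=2: i≥r, start 0; Z[2]=0
i=3: i≥r, start 0; Z[3]=1 scan→box=[3,4)
i=4: i≥r, start 0; Z[4]=2 scan→box=[4,6)
i=5: min(r-i=1, Z[1]=0)=0; Z[5]=0
i=6: i≥r, start 0; Z[6]=2 scan→box=[6,8)
i=7: min(r-i=1, Z[1]=0)=0; Z[7]=0
i=8: i≥r, start 0; Z[8]=5 scan→box=[8,13)
i=9: min(r-i=4, Z[1]=0)=0; Z[9]=0
i=10: min(r-i=3, Z[2]=0)=0; Z[10]=0
i=11: min(r-i=2, Z[3]=1)=1; Z[11]=1
i=12: min(r-i=1, Z[4]=2)=1; Z[12]=1
i=13: i≥r, start 0; Z[13]=5 scan→box=[13,18)
i=14: min(r-i=4, Z[1]=0)=0; Z[14]=0
i=15: min(r-i=3, Z[2]=0)=0; Z[15]=0
i=16: min(r-i=2, Z[3]=1)=1; Z[16]=1
i=17: min(r-i=1, Z[4]=2)=1; Z[17]=1
i=18: i≥r, start 0; Z[18]=1 scan→box=[18,19)
i=19: i≥r, start 0; Z[19]=2 scan→box=[19,21)
i=20: min(r-i=1, Z[1]=0)=0; Z[20]=0
i=21: i≥r, start 0; Z[21]=1 scan→box=[21,22)
i=22: i≥r, start 0; Z[22]=2 scan→box=[22,24)
i=23: min(r-i=1, Z[1]=0)=0; Z[23]=0
i=24: i≥r, start 0; Z[24]=1 scan→box=[24,25)
i=25: i≥r, start 0; Z[25]=1 scan→box=[25,26)
i=26: i≥r, start 0; Z[26]=2 scan→box=[26,28)
i=27: min(r-i=1, Z[1]=0)=0; Z[27]=0
i=28: i≥r, start 0; Z[28]=4 scan→box=[28,32)
i=29: min(r-i=3, Z[1]=0)=0; Z[29]=0
i=30: min(r-i=2, Z[2]=0)=0; Z[30]=0
i=31: min(r-i=1, Z[3]=1)=1; Z[31]=1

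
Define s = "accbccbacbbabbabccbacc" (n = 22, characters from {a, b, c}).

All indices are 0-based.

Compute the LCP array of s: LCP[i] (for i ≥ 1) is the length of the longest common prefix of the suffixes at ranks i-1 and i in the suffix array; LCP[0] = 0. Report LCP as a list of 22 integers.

rank | idx | suffix
   0 |  11 | abbabccbacc
   1 |  14 | abccbacc
   2 |   7 | acbbabbabccbacc
   3 |  19 | acc
   4 |   0 | accbccbacbbabbabccbacc
   5 |  10 | babbabccbacc
   6 |  13 | babccbacc
   7 |   6 | bacbbabbabccbacc
   8 |  18 | bacc
   9 |   9 | bbabbabccbacc
  10 |  12 | bbabccbacc
  11 |   3 | bccbacbbabbabccbacc
  12 |  15 | bccbacc
  13 |  21 | c
  14 |   5 | cbacbbabbabccbacc
  15 |  17 | cbacc
  16 |   8 | cbbabbabccbacc
  17 |   2 | cbccbacbbabbabccbacc
  18 |  20 | cc
  19 |   4 | ccbacbbabbabccbacc
  20 |  16 | ccbacc
  21 |   1 | ccbccbacbbabbabccbacc

SA = [11, 14, 7, 19, 0, 10, 13, 6, 18, 9, 12, 3, 15, 21, 5, 17, 8, 2, 20, 4, 16, 1]
rank  pair      lcp
   1  s[11:],s[14:]  2  'ab'
   2  s[14:],s[7:]  1  'a'
   3  s[7:],s[19:]  2  'ac'
   4  s[19:],s[0:]  3  'acc'
   5  s[0:],s[10:]  0  ''
   6  s[10:],s[13:]  3  'bab'
   7  s[13:],s[6:]  2  'ba'
   8  s[6:],s[18:]  3  'bac'
   9  s[18:],s[9:]  1  'b'
  10  s[9:],s[12:]  4  'bbab'
  11  s[12:],s[3:]  1  'b'
  12  s[3:],s[15:]  6  'bccbac'
  13  s[15:],s[21:]  0  ''
  14  s[21:],s[5:]  1  'c'
  15  s[5:],s[17:]  4  'cbac'
  16  s[17:],s[8:]  2  'cb'
  17  s[8:],s[2:]  2  'cb'
  18  s[2:],s[20:]  1  'c'
  19  s[20:],s[4:]  2  'cc'
  20  s[4:],s[16:]  5  'ccbac'
  21  s[16:],s[1:]  3  'ccb'

[0, 2, 1, 2, 3, 0, 3, 2, 3, 1, 4, 1, 6, 0, 1, 4, 2, 2, 1, 2, 5, 3]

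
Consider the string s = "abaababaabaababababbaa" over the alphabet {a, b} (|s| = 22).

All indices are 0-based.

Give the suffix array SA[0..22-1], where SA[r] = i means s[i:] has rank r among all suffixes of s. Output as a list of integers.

rank | idx | suffix
   0 |  21 | a
   1 |  20 | aa
   2 |   7 | aabaababababbaa
   3 |   2 | aababaabaababababbaa
   4 |  10 | aababababbaa
   5 |   5 | abaabaababababbaa
   6 |   0 | abaababaabaababababbaa
   7 |   8 | abaababababbaa
   8 |   3 | ababaabaababababbaa
   9 |  11 | ababababbaa
  10 |  13 | abababbaa
  11 |  15 | ababbaa
  12 |  17 | abbaa
  13 |  19 | baa
  14 |   6 | baabaababababbaa
  15 |   1 | baababaabaababababbaa
  16 |   9 | baababababbaa
  17 |   4 | babaabaababababbaa
  18 |  12 | babababbaa
  19 |  14 | bababbaa
  20 |  16 | babbaa
  21 |  18 | bbaa

[21, 20, 7, 2, 10, 5, 0, 8, 3, 11, 13, 15, 17, 19, 6, 1, 9, 4, 12, 14, 16, 18]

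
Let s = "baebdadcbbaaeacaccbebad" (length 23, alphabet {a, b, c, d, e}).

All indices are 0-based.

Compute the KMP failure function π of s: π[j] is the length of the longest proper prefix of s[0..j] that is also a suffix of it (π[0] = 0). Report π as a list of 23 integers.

[0, 0, 0, 1, 0, 0, 0, 0, 1, 1, 2, 0, 0, 0, 0, 0, 0, 0, 1, 0, 1, 2, 0]

π[0] = 0
j=1 s[j]='a': π[1]=0 (border '')
j=2 s[j]='e': π[2]=0 (border '')
j=3 s[j]='b': π[3]=1 (border 'b')
j=4 s[j]='d': k: 1→0; π[4]=0 (border '')
j=5 s[j]='a': π[5]=0 (border '')
j=6 s[j]='d': π[6]=0 (border '')
j=7 s[j]='c': π[7]=0 (border '')
j=8 s[j]='b': π[8]=1 (border 'b')
j=9 s[j]='b': k: 1→0; π[9]=1 (border 'b')
j=10 s[j]='a': π[10]=2 (border 'ba')
j=11 s[j]='a': k: 2→0; π[11]=0 (border '')
j=12 s[j]='e': π[12]=0 (border '')
j=13 s[j]='a': π[13]=0 (border '')
j=14 s[j]='c': π[14]=0 (border '')
j=15 s[j]='a': π[15]=0 (border '')
j=16 s[j]='c': π[16]=0 (border '')
j=17 s[j]='c': π[17]=0 (border '')
j=18 s[j]='b': π[18]=1 (border 'b')
j=19 s[j]='e': k: 1→0; π[19]=0 (border '')
j=20 s[j]='b': π[20]=1 (border 'b')
j=21 s[j]='a': π[21]=2 (border 'ba')
j=22 s[j]='d': k: 2→0; π[22]=0 (border '')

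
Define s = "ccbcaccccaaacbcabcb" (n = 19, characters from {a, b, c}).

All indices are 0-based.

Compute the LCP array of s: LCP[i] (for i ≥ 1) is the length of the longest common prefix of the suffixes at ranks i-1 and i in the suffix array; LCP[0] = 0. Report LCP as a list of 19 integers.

[0, 2, 1, 1, 2, 0, 1, 3, 2, 0, 2, 2, 1, 2, 4, 1, 2, 2, 3]

rank | idx | suffix
   0 |   9 | aaacbcabcb
   1 |  10 | aacbcabcb
   2 |  15 | abcb
   3 |  11 | acbcabcb
   4 |   4 | accccaaacbcabcb
   5 |  18 | b
   6 |  13 | bcabcb
   7 |   2 | bcaccccaaacbcabcb
   8 |  16 | bcb
   9 |   8 | caaacbcabcb
  10 |  14 | cabcb
  11 |   3 | caccccaaacbcabcb
  12 |  17 | cb
  13 |  12 | cbcabcb
  14 |   1 | cbcaccccaaacbcabcb
  15 |   7 | ccaaacbcabcb
  16 |   0 | ccbcaccccaaacbcabcb
  17 |   6 | cccaaacbcabcb
  18 |   5 | ccccaaacbcabcb

SA = [9, 10, 15, 11, 4, 18, 13, 2, 16, 8, 14, 3, 17, 12, 1, 7, 0, 6, 5]
rank  pair      lcp
   1  s[9:],s[10:]  2  'aa'
   2  s[10:],s[15:]  1  'a'
   3  s[15:],s[11:]  1  'a'
   4  s[11:],s[4:]  2  'ac'
   5  s[4:],s[18:]  0  ''
   6  s[18:],s[13:]  1  'b'
   7  s[13:],s[2:]  3  'bca'
   8  s[2:],s[16:]  2  'bc'
   9  s[16:],s[8:]  0  ''
  10  s[8:],s[14:]  2  'ca'
  11  s[14:],s[3:]  2  'ca'
  12  s[3:],s[17:]  1  'c'
  13  s[17:],s[12:]  2  'cb'
  14  s[12:],s[1:]  4  'cbca'
  15  s[1:],s[7:]  1  'c'
  16  s[7:],s[0:]  2  'cc'
  17  s[0:],s[6:]  2  'cc'
  18  s[6:],s[5:]  3  'ccc'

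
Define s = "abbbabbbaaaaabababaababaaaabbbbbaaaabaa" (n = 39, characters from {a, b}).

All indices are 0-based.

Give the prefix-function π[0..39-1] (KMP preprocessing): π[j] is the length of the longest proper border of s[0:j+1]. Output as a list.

π[0] = 0
j=1 s[j]='b': π[1]=0 (border '')
j=2 s[j]='b': π[2]=0 (border '')
j=3 s[j]='b': π[3]=0 (border '')
j=4 s[j]='a': π[4]=1 (border 'a')
j=5 s[j]='b': π[5]=2 (border 'ab')
j=6 s[j]='b': π[6]=3 (border 'abb')
j=7 s[j]='b': π[7]=4 (border 'abbb')
j=8 s[j]='a': π[8]=5 (border 'abbba')
j=9 s[j]='a': k: 5→1→0; π[9]=1 (border 'a')
j=10 s[j]='a': k: 1→0; π[10]=1 (border 'a')
j=11 s[j]='a': k: 1→0; π[11]=1 (border 'a')
j=12 s[j]='a': k: 1→0; π[12]=1 (border 'a')
j=13 s[j]='b': π[13]=2 (border 'ab')
j=14 s[j]='a': k: 2→0; π[14]=1 (border 'a')
j=15 s[j]='b': π[15]=2 (border 'ab')
j=16 s[j]='a': k: 2→0; π[16]=1 (border 'a')
j=17 s[j]='b': π[17]=2 (border 'ab')
j=18 s[j]='a': k: 2→0; π[18]=1 (border 'a')
j=19 s[j]='a': k: 1→0; π[19]=1 (border 'a')
j=20 s[j]='b': π[20]=2 (border 'ab')
j=21 s[j]='a': k: 2→0; π[21]=1 (border 'a')
j=22 s[j]='b': π[22]=2 (border 'ab')
j=23 s[j]='a': k: 2→0; π[23]=1 (border 'a')
j=24 s[j]='a': k: 1→0; π[24]=1 (border 'a')
j=25 s[j]='a': k: 1→0; π[25]=1 (border 'a')
j=26 s[j]='a': k: 1→0; π[26]=1 (border 'a')
j=27 s[j]='b': π[27]=2 (border 'ab')
j=28 s[j]='b': π[28]=3 (border 'abb')
j=29 s[j]='b': π[29]=4 (border 'abbb')
j=30 s[j]='b': k: 4→0; π[30]=0 (border '')
j=31 s[j]='b': π[31]=0 (border '')
j=32 s[j]='a': π[32]=1 (border 'a')
j=33 s[j]='a': k: 1→0; π[33]=1 (border 'a')
j=34 s[j]='a': k: 1→0; π[34]=1 (border 'a')
j=35 s[j]='a': k: 1→0; π[35]=1 (border 'a')
j=36 s[j]='b': π[36]=2 (border 'ab')
j=37 s[j]='a': k: 2→0; π[37]=1 (border 'a')
j=38 s[j]='a': k: 1→0; π[38]=1 (border 'a')

[0, 0, 0, 0, 1, 2, 3, 4, 5, 1, 1, 1, 1, 2, 1, 2, 1, 2, 1, 1, 2, 1, 2, 1, 1, 1, 1, 2, 3, 4, 0, 0, 1, 1, 1, 1, 2, 1, 1]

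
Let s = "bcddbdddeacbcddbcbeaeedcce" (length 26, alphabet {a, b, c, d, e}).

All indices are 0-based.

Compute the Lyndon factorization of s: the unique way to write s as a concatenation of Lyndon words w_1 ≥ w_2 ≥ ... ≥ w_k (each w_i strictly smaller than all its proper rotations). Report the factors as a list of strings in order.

emit factor 1: 'bcddbddde' (i=0, period=9)
emit factor 2: 'acbcddbcbeaeedcce' (i=9, period=17)

["bcddbddde", "acbcddbcbeaeedcce"]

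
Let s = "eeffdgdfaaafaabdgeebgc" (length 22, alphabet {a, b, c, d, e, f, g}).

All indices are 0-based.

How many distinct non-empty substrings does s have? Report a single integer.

rank→(start, suffix):
  0 → (8, 'aaafaabdgeebgc')
  1 → (12, 'aabdgeebgc')
  2 → (9, 'aafaabdgeebgc')
  3 → (13, 'abdgeebgc')
  4 → (10, 'afaabdgeebgc')
  5 → (14, 'bdgeebgc')
  6 → (19, 'bgc')
  7 → (21, 'c')
  8 → (6, 'dfaaafaabdgeebgc')
  9 → (4, 'dgdfaaafaabdgeebgc')
  10 → (15, 'dgeebgc')
  11 → (18, 'ebgc')
  12 → (17, 'eebgc')
  13 → (0, 'eeffdgdfaaafaabdgeebgc')
  14 → (1, 'effdgdfaaafaabdgeebgc')
  15 → (7, 'faaafaabdgeebgc')
  16 → (11, 'faabdgeebgc')
  17 → (3, 'fdgdfaaafaabdgeebgc')
  18 → (2, 'ffdgdfaaafaabdgeebgc')
  19 → (20, 'gc')
  20 → (5, 'gdfaaafaabdgeebgc')
  21 → (16, 'geebgc')

SA = [8, 12, 9, 13, 10, 14, 19, 21, 6, 4, 15, 18, 17, 0, 1, 7, 11, 3, 2, 20, 5, 16]
[i] adj suffixes → lcp
  [1] 8/12 → 2 ('aa')
  [2] 12/9 → 2 ('aa')
  [3] 9/13 → 1 ('a')
  [4] 13/10 → 1 ('a')
  [5] 10/14 → 0 ('')
  [6] 14/19 → 1 ('b')
  [7] 19/21 → 0 ('')
  [8] 21/6 → 0 ('')
  [9] 6/4 → 1 ('d')
  [10] 4/15 → 2 ('dg')
  [11] 15/18 → 0 ('')
  [12] 18/17 → 1 ('e')
  [13] 17/0 → 2 ('ee')
  [14] 0/1 → 1 ('e')
  [15] 1/7 → 0 ('')
  [16] 7/11 → 3 ('faa')
  [17] 11/3 → 1 ('f')
  [18] 3/2 → 1 ('f')
  [19] 2/20 → 0 ('')
  [20] 20/5 → 1 ('g')
  [21] 5/16 → 1 ('g')

n(n+1)/2 = 22·23/2 = 253
Σ LCP = 0 + 2 + 2 + 1 + 1 + 0 + 1 + 0 + 0 + 1 + 2 + 0 + 1 + 2 + 1 + 0 + 3 + 1 + 1 + 0 + 1 + 1 = 21
distinct = 253 − 21 = 232

232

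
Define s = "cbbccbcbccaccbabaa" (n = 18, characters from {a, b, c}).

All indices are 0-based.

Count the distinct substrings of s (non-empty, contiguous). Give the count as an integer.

145

sorted suffixes:
  #0 SA[0]=17  'a'
  #1 SA[1]=16  'aa'
  #2 SA[2]=14  'abaa'
  #3 SA[3]=10  'accbabaa'
  #4 SA[4]=15  'baa'
  #5 SA[5]=13  'babaa'
  #6 SA[6]=1  'bbccbcbccaccbabaa'
  #7 SA[7]=5  'bcbccaccbabaa'
  #8 SA[8]=7  'bccaccbabaa'
  #9 SA[9]=2  'bccbcbccaccbabaa'
  #10 SA[10]=9  'caccbabaa'
  #11 SA[11]=12  'cbabaa'
  #12 SA[12]=0  'cbbccbcbccaccbabaa'
  #13 SA[13]=4  'cbcbccaccbabaa'
  #14 SA[14]=6  'cbccaccbabaa'
  #15 SA[15]=8  'ccaccbabaa'
  #16 SA[16]=11  'ccbabaa'
  #17 SA[17]=3  'ccbcbccaccbabaa'

SA = [17, 16, 14, 10, 15, 13, 1, 5, 7, 2, 9, 12, 0, 4, 6, 8, 11, 3]
i: (SA[i-1],SA[i]) lcp shared
  1: (17,16) 1 'a'
  2: (16,14) 1 'a'
  3: (14,10) 1 'a'
  4: (10,15) 0 ''
  5: (15,13) 2 'ba'
  6: (13,1) 1 'b'
  7: (1,5) 1 'b'
  8: (5,7) 2 'bc'
  9: (7,2) 3 'bcc'
  10: (2,9) 0 ''
  11: (9,12) 1 'c'
  12: (12,0) 2 'cb'
  13: (0,4) 2 'cb'
  14: (4,6) 3 'cbc'
  15: (6,8) 1 'c'
  16: (8,11) 2 'cc'
  17: (11,3) 3 'ccb'

n(n+1)/2 = 18·19/2 = 171
Σ LCP = 0 + 1 + 1 + 1 + 0 + 2 + 1 + 1 + 2 + 3 + 0 + 1 + 2 + 2 + 3 + 1 + 2 + 3 = 26
distinct = 171 − 26 = 145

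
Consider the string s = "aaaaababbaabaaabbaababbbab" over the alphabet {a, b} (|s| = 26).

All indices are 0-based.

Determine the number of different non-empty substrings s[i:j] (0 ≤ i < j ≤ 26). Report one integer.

272

rank→(start, suffix):
  0 → (0, 'aaaaababbaabaaabbaababbbab')
  1 → (1, 'aaaababbaabaaabbaababbbab')
  2 → (2, 'aaababbaabaaabbaababbbab')
  3 → (12, 'aaabbaababbbab')
  4 → (9, 'aabaaabbaababbbab')
  5 → (3, 'aababbaabaaabbaababbbab')
  6 → (17, 'aababbbab')
  7 → (13, 'aabbaababbbab')
  8 → (24, 'ab')
  9 → (10, 'abaaabbaababbbab')
  10 → (4, 'ababbaabaaabbaababbbab')
  11 → (18, 'ababbbab')
  12 → (6, 'abbaabaaabbaababbbab')
  13 → (14, 'abbaababbbab')
  14 → (20, 'abbbab')
  15 → (25, 'b')
  16 → (11, 'baaabbaababbbab')
  17 → (8, 'baabaaabbaababbbab')
  18 → (16, 'baababbbab')
  19 → (23, 'bab')
  20 → (5, 'babbaabaaabbaababbbab')
  21 → (19, 'babbbab')
  22 → (7, 'bbaabaaabbaababbbab')
  23 → (15, 'bbaababbbab')
  24 → (22, 'bbab')
  25 → (21, 'bbbab')

SA = [0, 1, 2, 12, 9, 3, 17, 13, 24, 10, 4, 18, 6, 14, 20, 25, 11, 8, 16, 23, 5, 19, 7, 15, 22, 21]
rank  pair      lcp
   1  s[0:],s[1:]  4  'aaaa'
   2  s[1:],s[2:]  3  'aaa'
   3  s[2:],s[12:]  4  'aaab'
   4  s[12:],s[9:]  2  'aa'
   5  s[9:],s[3:]  4  'aaba'
   6  s[3:],s[17:]  6  'aababb'
   7  s[17:],s[13:]  3  'aab'
   8  s[13:],s[24:]  1  'a'
   9  s[24:],s[10:]  2  'ab'
  10  s[10:],s[4:]  3  'aba'
  11  s[4:],s[18:]  5  'ababb'
  12  s[18:],s[6:]  2  'ab'
  13  s[6:],s[14:]  7  'abbaaba'
  14  s[14:],s[20:]  3  'abb'
  15  s[20:],s[25:]  0  ''
  16  s[25:],s[11:]  1  'b'
  17  s[11:],s[8:]  3  'baa'
  18  s[8:],s[16:]  5  'baaba'
  19  s[16:],s[23:]  2  'ba'
  20  s[23:],s[5:]  3  'bab'
  21  s[5:],s[19:]  4  'babb'
  22  s[19:],s[7:]  1  'b'
  23  s[7:],s[15:]  6  'bbaaba'
  24  s[15:],s[22:]  3  'bba'
  25  s[22:],s[21:]  2  'bb'

n(n+1)/2 = 26·27/2 = 351
Σ LCP = 0 + 4 + 3 + 4 + 2 + 4 + 6 + 3 + 1 + 2 + 3 + 5 + 2 + 7 + 3 + 0 + 1 + 3 + 5 + 2 + 3 + 4 + 1 + 6 + 3 + 2 = 79
distinct = 351 − 79 = 272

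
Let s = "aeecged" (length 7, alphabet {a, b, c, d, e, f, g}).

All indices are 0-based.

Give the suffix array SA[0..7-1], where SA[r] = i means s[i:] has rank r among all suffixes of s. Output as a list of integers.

rank→(start, suffix):
  0 → (0, 'aeecged')
  1 → (3, 'cged')
  2 → (6, 'd')
  3 → (2, 'ecged')
  4 → (5, 'ed')
  5 → (1, 'eecged')
  6 → (4, 'ged')

[0, 3, 6, 2, 5, 1, 4]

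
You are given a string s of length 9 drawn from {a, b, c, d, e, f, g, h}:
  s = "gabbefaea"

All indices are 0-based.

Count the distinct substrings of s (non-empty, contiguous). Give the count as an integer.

41

rank→(start, suffix):
  0 → (8, 'a')
  1 → (1, 'abbefaea')
  2 → (6, 'aea')
  3 → (2, 'bbefaea')
  4 → (3, 'befaea')
  5 → (7, 'ea')
  6 → (4, 'efaea')
  7 → (5, 'faea')
  8 → (0, 'gabbefaea')

SA = [8, 1, 6, 2, 3, 7, 4, 5, 0]
rank  pair      lcp
   1  s[8:],s[1:]  1  'a'
   2  s[1:],s[6:]  1  'a'
   3  s[6:],s[2:]  0  ''
   4  s[2:],s[3:]  1  'b'
   5  s[3:],s[7:]  0  ''
   6  s[7:],s[4:]  1  'e'
   7  s[4:],s[5:]  0  ''
   8  s[5:],s[0:]  0  ''

n(n+1)/2 = 9·10/2 = 45
Σ LCP = 0 + 1 + 1 + 0 + 1 + 0 + 1 + 0 + 0 = 4
distinct = 45 − 4 = 41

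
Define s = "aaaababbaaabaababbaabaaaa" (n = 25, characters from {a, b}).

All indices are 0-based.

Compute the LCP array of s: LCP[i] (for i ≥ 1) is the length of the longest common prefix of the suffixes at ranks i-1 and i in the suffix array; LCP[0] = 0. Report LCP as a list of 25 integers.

[0, 1, 2, 3, 4, 3, 5, 2, 5, 4, 8, 1, 4, 3, 7, 2, 5, 0, 4, 3, 5, 2, 6, 1, 4]

sorted suffixes:
  #0 SA[0]=24  'a'
  #1 SA[1]=23  'aa'
  #2 SA[2]=22  'aaa'
  #3 SA[3]=21  'aaaa'
  #4 SA[4]=0  'aaaababbaaabaababbaabaaaa'
  #5 SA[5]=8  'aaabaababbaabaaaa'
  #6 SA[6]=1  'aaababbaaabaababbaabaaaa'
  #7 SA[7]=18  'aabaaaa'
  #8 SA[8]=9  'aabaababbaabaaaa'
  #9 SA[9]=2  'aababbaaabaababbaabaaaa'
  #10 SA[10]=12  'aababbaabaaaa'
  #11 SA[11]=19  'abaaaa'
  #12 SA[12]=10  'abaababbaabaaaa'
  #13 SA[13]=3  'ababbaaabaababbaabaaaa'
  #14 SA[14]=13  'ababbaabaaaa'
  #15 SA[15]=5  'abbaaabaababbaabaaaa'
  #16 SA[16]=15  'abbaabaaaa'
  #17 SA[17]=20  'baaaa'
  #18 SA[18]=7  'baaabaababbaabaaaa'
  #19 SA[19]=17  'baabaaaa'
  #20 SA[20]=11  'baababbaabaaaa'
  #21 SA[21]=4  'babbaaabaababbaabaaaa'
  #22 SA[22]=14  'babbaabaaaa'
  #23 SA[23]=6  'bbaaabaababbaabaaaa'
  #24 SA[24]=16  'bbaabaaaa'

SA = [24, 23, 22, 21, 0, 8, 1, 18, 9, 2, 12, 19, 10, 3, 13, 5, 15, 20, 7, 17, 11, 4, 14, 6, 16]
[i] adj suffixes → lcp
  [1] 24/23 → 1 ('a')
  [2] 23/22 → 2 ('aa')
  [3] 22/21 → 3 ('aaa')
  [4] 21/0 → 4 ('aaaa')
  [5] 0/8 → 3 ('aaa')
  [6] 8/1 → 5 ('aaaba')
  [7] 1/18 → 2 ('aa')
  [8] 18/9 → 5 ('aabaa')
  [9] 9/2 → 4 ('aaba')
  [10] 2/12 → 8 ('aababbaa')
  [11] 12/19 → 1 ('a')
  [12] 19/10 → 4 ('abaa')
  [13] 10/3 → 3 ('aba')
  [14] 3/13 → 7 ('ababbaa')
  [15] 13/5 → 2 ('ab')
  [16] 5/15 → 5 ('abbaa')
  [17] 15/20 → 0 ('')
  [18] 20/7 → 4 ('baaa')
  [19] 7/17 → 3 ('baa')
  [20] 17/11 → 5 ('baaba')
  [21] 11/4 → 2 ('ba')
  [22] 4/14 → 6 ('babbaa')
  [23] 14/6 → 1 ('b')
  [24] 6/16 → 4 ('bbaa')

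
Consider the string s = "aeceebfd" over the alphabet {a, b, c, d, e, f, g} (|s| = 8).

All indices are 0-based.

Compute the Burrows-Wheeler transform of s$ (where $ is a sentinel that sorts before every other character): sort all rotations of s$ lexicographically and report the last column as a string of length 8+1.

rank  rotation   last
    0  $aeceebfd  d
    1  aeceebfd$  $
    2  bfd$aecee  e
    3  ceebfd$ae  e
    4  d$aeceebf  f
    5  ebfd$aece  e
    6  eceebfd$a  a
    7  eebfd$aec  c
    8  fd$aeceeb  b

d$eefeacb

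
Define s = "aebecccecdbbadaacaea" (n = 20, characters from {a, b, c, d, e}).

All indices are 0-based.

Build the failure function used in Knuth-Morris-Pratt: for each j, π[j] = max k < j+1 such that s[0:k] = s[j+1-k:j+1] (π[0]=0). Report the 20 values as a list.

π[0] = 0
j=1 s[j]='e': π[1]=0 (border '')
j=2 s[j]='b': π[2]=0 (border '')
j=3 s[j]='e': π[3]=0 (border '')
j=4 s[j]='c': π[4]=0 (border '')
j=5 s[j]='c': π[5]=0 (border '')
j=6 s[j]='c': π[6]=0 (border '')
j=7 s[j]='e': π[7]=0 (border '')
j=8 s[j]='c': π[8]=0 (border '')
j=9 s[j]='d': π[9]=0 (border '')
j=10 s[j]='b': π[10]=0 (border '')
j=11 s[j]='b': π[11]=0 (border '')
j=12 s[j]='a': π[12]=1 (border 'a')
j=13 s[j]='d': k: 1→0; π[13]=0 (border '')
j=14 s[j]='a': π[14]=1 (border 'a')
j=15 s[j]='a': k: 1→0; π[15]=1 (border 'a')
j=16 s[j]='c': k: 1→0; π[16]=0 (border '')
j=17 s[j]='a': π[17]=1 (border 'a')
j=18 s[j]='e': π[18]=2 (border 'ae')
j=19 s[j]='a': k: 2→0; π[19]=1 (border 'a')

[0, 0, 0, 0, 0, 0, 0, 0, 0, 0, 0, 0, 1, 0, 1, 1, 0, 1, 2, 1]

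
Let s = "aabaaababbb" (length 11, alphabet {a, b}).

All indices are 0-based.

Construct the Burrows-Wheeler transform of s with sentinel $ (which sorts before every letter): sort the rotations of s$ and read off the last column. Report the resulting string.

rank  rotation      last
    0  $aabaaababbb  b
    1  aaababbb$aab  b
    2  aabaaababbb$  $
    3  aababbb$aaba  a
    4  abaaababbb$a  a
    5  ababbb$aabaa  a
    6  abbb$aabaaab  b
    7  b$aabaaababb  b
    8  baaababbb$aa  a
    9  babbb$aabaaa  a
   10  bb$aabaaabab  b
   11  bbb$aabaaaba  a

bb$aaabbaaba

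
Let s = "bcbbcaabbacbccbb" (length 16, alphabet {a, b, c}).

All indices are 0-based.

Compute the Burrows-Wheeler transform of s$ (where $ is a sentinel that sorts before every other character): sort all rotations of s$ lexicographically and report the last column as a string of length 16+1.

bcabbbcacb$cbcbab

rank  rotation           last
    0  $bcbbcaabbacbccbb  b
    1  aabbacbccbb$bcbbc  c
    2  abbacbccbb$bcbbca  a
    3  acbccbb$bcbbcaabb  b
    4  b$bcbbcaabbacbccb  b
    5  bacbccbb$bcbbcaab  b
    6  bb$bcbbcaabbacbcc  c
    7  bbacbccbb$bcbbcaa  a
    8  bbcaabbacbccbb$bc  c
    9  bcaabbacbccbb$bcb  b
   10  bcbbcaabbacbccbb$  $
   11  bccbb$bcbbcaabbac  c
   12  caabbacbccbb$bcbb  b
   13  cbb$bcbbcaabbacbc  c
   14  cbbcaabbacbccbb$b  b
   15  cbccbb$bcbbcaabba  a
   16  ccbb$bcbbcaabbacb  b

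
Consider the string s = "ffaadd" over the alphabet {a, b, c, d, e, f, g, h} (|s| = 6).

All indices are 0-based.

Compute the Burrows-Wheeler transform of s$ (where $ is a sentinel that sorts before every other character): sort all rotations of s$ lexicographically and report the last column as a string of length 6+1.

dfadaf$

rank  rotation last
    0  $ffaadd  d
    1  aadd$ff  f
    2  add$ffa  a
    3  d$ffaad  d
    4  dd$ffaa  a
    5  faadd$f  f
    6  ffaadd$  $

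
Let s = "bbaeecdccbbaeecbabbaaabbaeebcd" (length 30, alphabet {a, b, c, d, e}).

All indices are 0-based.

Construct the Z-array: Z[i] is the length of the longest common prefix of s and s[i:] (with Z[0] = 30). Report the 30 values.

Z[0]=30
i=1: i≥r, start 0; Z[1]=1 extend→box=[1,2)
i=2: i≥r, start 0; Z[2]=0
i=3: i≥r, start 0; Z[3]=0
i=4: i≥r, start 0; Z[4]=0
i=5: i≥r, start 0; Z[5]=0
i=6: i≥r, start 0; Z[6]=0
i=7: i≥r, start 0; Z[7]=0
i=8: i≥r, start 0; Z[8]=0
i=9: i≥r, start 0; Z[9]=6 extend→box=[9,15)
i=10: min(r-i=5, Z[1]=1)=1; Z[10]=1
i=11: min(r-i=4, Z[2]=0)=0; Z[11]=0
i=12: min(r-i=3, Z[3]=0)=0; Z[12]=0
i=13: min(r-i=2, Z[4]=0)=0; Z[13]=0
i=14: min(r-i=1, Z[5]=0)=0; Z[14]=0
i=15: i≥r, start 0; Z[15]=1 extend→box=[15,16)
i=16: i≥r, start 0; Z[16]=0
i=17: i≥r, start 0; Z[17]=3 extend→box=[17,20)
i=18: min(r-i=2, Z[1]=1)=1; Z[18]=1
i=19: min(r-i=1, Z[2]=0)=0; Z[19]=0
i=20: i≥r, start 0; Z[20]=0
i=21: i≥r, start 0; Z[21]=0
i=22: i≥r, start 0; Z[22]=5 extend→box=[22,27)
i=23: min(r-i=4, Z[1]=1)=1; Z[23]=1
i=24: min(r-i=3, Z[2]=0)=0; Z[24]=0
i=25: min(r-i=2, Z[3]=0)=0; Z[25]=0
i=26: min(r-i=1, Z[4]=0)=0; Z[26]=0
i=27: i≥r, start 0; Z[27]=1 extend→box=[27,28)
i=28: i≥r, start 0; Z[28]=0
i=29: i≥r, start 0; Z[29]=0

[30, 1, 0, 0, 0, 0, 0, 0, 0, 6, 1, 0, 0, 0, 0, 1, 0, 3, 1, 0, 0, 0, 5, 1, 0, 0, 0, 1, 0, 0]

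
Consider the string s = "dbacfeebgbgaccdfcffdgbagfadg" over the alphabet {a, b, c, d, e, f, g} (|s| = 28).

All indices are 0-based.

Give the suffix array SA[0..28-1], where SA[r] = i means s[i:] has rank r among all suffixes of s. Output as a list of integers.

[11, 2, 25, 22, 1, 21, 9, 7, 12, 13, 3, 16, 0, 14, 26, 19, 6, 5, 24, 15, 18, 4, 17, 27, 10, 20, 8, 23]

rank→(start, suffix):
  0 → (11, 'accdfcffdgbagfadg')
  1 → (2, 'acfeebgbgaccdfcffdgbagfadg')
  2 → (25, 'adg')
  3 → (22, 'agfadg')
  4 → (1, 'bacfeebgbgaccdfcffdgbagfadg')
  5 → (21, 'bagfadg')
  6 → (9, 'bgaccdfcffdgbagfadg')
  7 → (7, 'bgbgaccdfcffdgbagfadg')
  8 → (12, 'ccdfcffdgbagfadg')
  9 → (13, 'cdfcffdgbagfadg')
  10 → (3, 'cfeebgbgaccdfcffdgbagfadg')
  11 → (16, 'cffdgbagfadg')
  12 → (0, 'dbacfeebgbgaccdfcffdgbagfadg')
  13 → (14, 'dfcffdgbagfadg')
  14 → (26, 'dg')
  15 → (19, 'dgbagfadg')
  16 → (6, 'ebgbgaccdfcffdgbagfadg')
  17 → (5, 'eebgbgaccdfcffdgbagfadg')
  18 → (24, 'fadg')
  19 → (15, 'fcffdgbagfadg')
  20 → (18, 'fdgbagfadg')
  21 → (4, 'feebgbgaccdfcffdgbagfadg')
  22 → (17, 'ffdgbagfadg')
  23 → (27, 'g')
  24 → (10, 'gaccdfcffdgbagfadg')
  25 → (20, 'gbagfadg')
  26 → (8, 'gbgaccdfcffdgbagfadg')
  27 → (23, 'gfadg')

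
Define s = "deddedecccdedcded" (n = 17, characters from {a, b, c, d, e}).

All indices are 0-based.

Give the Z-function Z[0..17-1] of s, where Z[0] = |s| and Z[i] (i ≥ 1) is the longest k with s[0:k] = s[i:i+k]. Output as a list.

[17, 0, 1, 3, 0, 2, 0, 0, 0, 0, 3, 0, 1, 0, 3, 0, 1]

Z[0]=17
i=1: i≥r, start 0; Z[1]=0
i=2: i≥r, start 0; Z[2]=1 grow→box=[2,3)
i=3: i≥r, start 0; Z[3]=3 grow→box=[3,6)
i=4: min(r-i=2, Z[1]=0)=0; Z[4]=0
i=5: min(r-i=1, Z[2]=1)=1; Z[5]=2 grow→box=[5,7)
i=6: min(r-i=1, Z[1]=0)=0; Z[6]=0
i=7: i≥r, start 0; Z[7]=0
i=8: i≥r, start 0; Z[8]=0
i=9: i≥r, start 0; Z[9]=0
i=10: i≥r, start 0; Z[10]=3 grow→box=[10,13)
i=11: min(r-i=2, Z[1]=0)=0; Z[11]=0
i=12: min(r-i=1, Z[2]=1)=1; Z[12]=1
i=13: i≥r, start 0; Z[13]=0
i=14: i≥r, start 0; Z[14]=3 grow→box=[14,17)
i=15: min(r-i=2, Z[1]=0)=0; Z[15]=0
i=16: min(r-i=1, Z[2]=1)=1; Z[16]=1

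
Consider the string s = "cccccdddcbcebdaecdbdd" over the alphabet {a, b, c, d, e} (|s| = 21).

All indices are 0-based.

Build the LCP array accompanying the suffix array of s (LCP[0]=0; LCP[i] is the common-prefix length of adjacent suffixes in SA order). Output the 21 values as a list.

rank | idx | suffix
   0 |  14 | aecdbdd
   1 |   9 | bcebdaecdbdd
   2 |  12 | bdaecdbdd
   3 |  18 | bdd
   4 |   8 | cbcebdaecdbdd
   5 |   0 | cccccdddcbcebdaecdbdd
   6 |   1 | ccccdddcbcebdaecdbdd
   7 |   2 | cccdddcbcebdaecdbdd
   8 |   3 | ccdddcbcebdaecdbdd
   9 |  16 | cdbdd
  10 |   4 | cdddcbcebdaecdbdd
  11 |  10 | cebdaecdbdd
  12 |  20 | d
  13 |  13 | daecdbdd
  14 |  17 | dbdd
  15 |   7 | dcbcebdaecdbdd
  16 |  19 | dd
  17 |   6 | ddcbcebdaecdbdd
  18 |   5 | dddcbcebdaecdbdd
  19 |  11 | ebdaecdbdd
  20 |  15 | ecdbdd

SA = [14, 9, 12, 18, 8, 0, 1, 2, 3, 16, 4, 10, 20, 13, 17, 7, 19, 6, 5, 11, 15]
rank  pair      lcp
   1  s[14:],s[9:]  0  ''
   2  s[9:],s[12:]  1  'b'
   3  s[12:],s[18:]  2  'bd'
   4  s[18:],s[8:]  0  ''
   5  s[8:],s[0:]  1  'c'
   6  s[0:],s[1:]  4  'cccc'
   7  s[1:],s[2:]  3  'ccc'
   8  s[2:],s[3:]  2  'cc'
   9  s[3:],s[16:]  1  'c'
  10  s[16:],s[4:]  2  'cd'
  11  s[4:],s[10:]  1  'c'
  12  s[10:],s[20:]  0  ''
  13  s[20:],s[13:]  1  'd'
  14  s[13:],s[17:]  1  'd'
  15  s[17:],s[7:]  1  'd'
  16  s[7:],s[19:]  1  'd'
  17  s[19:],s[6:]  2  'dd'
  18  s[6:],s[5:]  2  'dd'
  19  s[5:],s[11:]  0  ''
  20  s[11:],s[15:]  1  'e'

[0, 0, 1, 2, 0, 1, 4, 3, 2, 1, 2, 1, 0, 1, 1, 1, 1, 2, 2, 0, 1]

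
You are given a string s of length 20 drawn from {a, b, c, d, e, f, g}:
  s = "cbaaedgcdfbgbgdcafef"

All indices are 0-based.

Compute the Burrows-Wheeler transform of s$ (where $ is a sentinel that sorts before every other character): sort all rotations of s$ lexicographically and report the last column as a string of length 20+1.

rank  rotation               last
    0  $cbaaedgcdfbgbgdcafef  f
    1  aaedgcdfbgbgdcafef$cb  b
    2  aedgcdfbgbgdcafef$cba  a
    3  afef$cbaaedgcdfbgbgdc  c
    4  baaedgcdfbgbgdcafef$c  c
    5  bgbgdcafef$cbaaedgcdf  f
    6  bgdcafef$cbaaedgcdfbg  g
    7  cafef$cbaaedgcdfbgbgd  d
    8  cbaaedgcdfbgbgdcafef$  $
    9  cdfbgbgdcafef$cbaaedg  g
   10  dcafef$cbaaedgcdfbgbg  g
   11  dfbgbgdcafef$cbaaedgc  c
   12  dgcdfbgbgdcafef$cbaae  e
   13  edgcdfbgbgdcafef$cbaa  a
   14  ef$cbaaedgcdfbgbgdcaf  f
   15  f$cbaaedgcdfbgbgdcafe  e
   16  fbgbgdcafef$cbaaedgcd  d
   17  fef$cbaaedgcdfbgbgdca  a
   18  gbgdcafef$cbaaedgcdfb  b
   19  gcdfbgbgdcafef$cbaaed  d
   20  gdcafef$cbaaedgcdfbgb  b

fbaccfgd$ggceafedabdb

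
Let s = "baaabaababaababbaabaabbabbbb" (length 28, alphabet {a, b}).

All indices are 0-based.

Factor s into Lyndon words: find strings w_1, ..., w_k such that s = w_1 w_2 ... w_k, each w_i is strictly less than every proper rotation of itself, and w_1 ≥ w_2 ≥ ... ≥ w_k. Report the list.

emit factor 1: 'b' (i=0, period=1)
emit factor 2: 'aaabaababaababbaabaabbabbbb' (i=1, period=27)

["b", "aaabaababaababbaabaabbabbbb"]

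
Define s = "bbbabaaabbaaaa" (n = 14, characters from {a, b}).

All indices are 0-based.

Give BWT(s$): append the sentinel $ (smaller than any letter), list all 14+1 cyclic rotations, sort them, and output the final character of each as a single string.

aaaabbabababab$

rank  rotation         last
    0  $bbbabaaabbaaaa  a
    1  a$bbbabaaabbaaa  a
    2  aa$bbbabaaabbaa  a
    3  aaa$bbbabaaabba  a
    4  aaaa$bbbabaaabb  b
    5  aaabbaaaa$bbbab  b
    6  aabbaaaa$bbbaba  a
    7  abaaabbaaaa$bbb  b
    8  abbaaaa$bbbabaa  a
    9  baaaa$bbbabaaab  b
   10  baaabbaaaa$bbba  a
   11  babaaabbaaaa$bb  b
   12  bbaaaa$bbbabaaa  a
   13  bbabaaabbaaaa$b  b
   14  bbbabaaabbaaaa$  $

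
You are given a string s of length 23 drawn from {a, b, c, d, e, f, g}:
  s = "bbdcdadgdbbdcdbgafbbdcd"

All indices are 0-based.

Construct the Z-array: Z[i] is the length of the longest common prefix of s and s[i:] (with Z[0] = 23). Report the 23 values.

Z[0]=23
i=1: i≥r, start 0; Z[1]=1 scan→box=[1,2)
i=2: i≥r, start 0; Z[2]=0
i=3: i≥r, start 0; Z[3]=0
i=4: i≥r, start 0; Z[4]=0
i=5: i≥r, start 0; Z[5]=0
i=6: i≥r, start 0; Z[6]=0
i=7: i≥r, start 0; Z[7]=0
i=8: i≥r, start 0; Z[8]=0
i=9: i≥r, start 0; Z[9]=5 scan→box=[9,14)
i=10: min(r-i=4, Z[1]=1)=1; Z[10]=1
i=11: min(r-i=3, Z[2]=0)=0; Z[11]=0
i=12: min(r-i=2, Z[3]=0)=0; Z[12]=0
i=13: min(r-i=1, Z[4]=0)=0; Z[13]=0
i=14: i≥r, start 0; Z[14]=1 scan→box=[14,15)
i=15: i≥r, start 0; Z[15]=0
i=16: i≥r, start 0; Z[16]=0
i=17: i≥r, start 0; Z[17]=0
i=18: i≥r, start 0; Z[18]=5 scan→box=[18,23)
i=19: min(r-i=4, Z[1]=1)=1; Z[19]=1
i=20: min(r-i=3, Z[2]=0)=0; Z[20]=0
i=21: min(r-i=2, Z[3]=0)=0; Z[21]=0
i=22: min(r-i=1, Z[4]=0)=0; Z[22]=0

[23, 1, 0, 0, 0, 0, 0, 0, 0, 5, 1, 0, 0, 0, 1, 0, 0, 0, 5, 1, 0, 0, 0]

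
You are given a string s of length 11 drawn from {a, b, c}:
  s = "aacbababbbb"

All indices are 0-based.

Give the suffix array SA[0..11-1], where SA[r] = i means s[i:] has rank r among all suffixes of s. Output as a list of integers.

rank | idx | suffix
   0 |   0 | aacbababbbb
   1 |   4 | ababbbb
   2 |   6 | abbbb
   3 |   1 | acbababbbb
   4 |  10 | b
   5 |   3 | bababbbb
   6 |   5 | babbbb
   7 |   9 | bb
   8 |   8 | bbb
   9 |   7 | bbbb
  10 |   2 | cbababbbb

[0, 4, 6, 1, 10, 3, 5, 9, 8, 7, 2]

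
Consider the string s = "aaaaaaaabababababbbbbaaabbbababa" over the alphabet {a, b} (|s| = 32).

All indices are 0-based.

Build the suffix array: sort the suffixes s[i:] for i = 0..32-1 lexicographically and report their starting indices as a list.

sorted suffixes:
  #0 SA[0]=31  'a'
  #1 SA[1]=0  'aaaaaaaabababababbbbbaaabbbababa'
  #2 SA[2]=1  'aaaaaaabababababbbbbaaabbbababa'
  #3 SA[3]=2  'aaaaaabababababbbbbaaabbbababa'
  #4 SA[4]=3  'aaaaabababababbbbbaaabbbababa'
  #5 SA[5]=4  'aaaabababababbbbbaaabbbababa'
  #6 SA[6]=5  'aaabababababbbbbaaabbbababa'
  #7 SA[7]=21  'aaabbbababa'
  #8 SA[8]=6  'aabababababbbbbaaabbbababa'
  #9 SA[9]=22  'aabbbababa'
  #10 SA[10]=29  'aba'
  #11 SA[11]=27  'ababa'
  #12 SA[12]=7  'abababababbbbbaaabbbababa'
  #13 SA[13]=9  'ababababbbbbaaabbbababa'
  #14 SA[14]=11  'abababbbbbaaabbbababa'
  #15 SA[15]=13  'ababbbbbaaabbbababa'
  #16 SA[16]=23  'abbbababa'
  #17 SA[17]=15  'abbbbbaaabbbababa'
  #18 SA[18]=30  'ba'
  #19 SA[19]=20  'baaabbbababa'
  #20 SA[20]=28  'baba'
  #21 SA[21]=26  'bababa'
  #22 SA[22]=8  'bababababbbbbaaabbbababa'
  #23 SA[23]=10  'babababbbbbaaabbbababa'
  #24 SA[24]=12  'bababbbbbaaabbbababa'
  #25 SA[25]=14  'babbbbbaaabbbababa'
  #26 SA[26]=19  'bbaaabbbababa'
  #27 SA[27]=25  'bbababa'
  #28 SA[28]=18  'bbbaaabbbababa'
  #29 SA[29]=24  'bbbababa'
  #30 SA[30]=17  'bbbbaaabbbababa'
  #31 SA[31]=16  'bbbbbaaabbbababa'

[31, 0, 1, 2, 3, 4, 5, 21, 6, 22, 29, 27, 7, 9, 11, 13, 23, 15, 30, 20, 28, 26, 8, 10, 12, 14, 19, 25, 18, 24, 17, 16]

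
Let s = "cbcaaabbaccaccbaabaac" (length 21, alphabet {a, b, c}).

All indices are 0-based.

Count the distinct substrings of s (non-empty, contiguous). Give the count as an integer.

199

rank→(start, suffix):
  0 → (3, 'aaabbaccaccbaabaac')
  1 → (15, 'aabaac')
  2 → (4, 'aabbaccaccbaabaac')
  3 → (18, 'aac')
  4 → (16, 'abaac')
  5 → (5, 'abbaccaccbaabaac')
  6 → (19, 'ac')
  7 → (8, 'accaccbaabaac')
  8 → (11, 'accbaabaac')
  9 → (14, 'baabaac')
  10 → (17, 'baac')
  11 → (7, 'baccaccbaabaac')
  12 → (6, 'bbaccaccbaabaac')
  13 → (1, 'bcaaabbaccaccbaabaac')
  14 → (20, 'c')
  15 → (2, 'caaabbaccaccbaabaac')
  16 → (10, 'caccbaabaac')
  17 → (13, 'cbaabaac')
  18 → (0, 'cbcaaabbaccaccbaabaac')
  19 → (9, 'ccaccbaabaac')
  20 → (12, 'ccbaabaac')

SA = [3, 15, 4, 18, 16, 5, 19, 8, 11, 14, 17, 7, 6, 1, 20, 2, 10, 13, 0, 9, 12]
rank  pair      lcp
   1  s[3:],s[15:]  2  'aa'
   2  s[15:],s[4:]  3  'aab'
   3  s[4:],s[18:]  2  'aa'
   4  s[18:],s[16:]  1  'a'
   5  s[16:],s[5:]  2  'ab'
   6  s[5:],s[19:]  1  'a'
   7  s[19:],s[8:]  2  'ac'
   8  s[8:],s[11:]  3  'acc'
   9  s[11:],s[14:]  0  ''
  10  s[14:],s[17:]  3  'baa'
  11  s[17:],s[7:]  2  'ba'
  12  s[7:],s[6:]  1  'b'
  13  s[6:],s[1:]  1  'b'
  14  s[1:],s[20:]  0  ''
  15  s[20:],s[2:]  1  'c'
  16  s[2:],s[10:]  2  'ca'
  17  s[10:],s[13:]  1  'c'
  18  s[13:],s[0:]  2  'cb'
  19  s[0:],s[9:]  1  'c'
  20  s[9:],s[12:]  2  'cc'

n(n+1)/2 = 21·22/2 = 231
Σ LCP = 0 + 2 + 3 + 2 + 1 + 2 + 1 + 2 + 3 + 0 + 3 + 2 + 1 + 1 + 0 + 1 + 2 + 1 + 2 + 1 + 2 = 32
distinct = 231 − 32 = 199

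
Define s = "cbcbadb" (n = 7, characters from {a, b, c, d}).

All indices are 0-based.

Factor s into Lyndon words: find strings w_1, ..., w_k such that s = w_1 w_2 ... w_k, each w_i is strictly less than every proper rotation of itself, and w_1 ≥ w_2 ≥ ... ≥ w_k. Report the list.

["c", "bc", "b", "adb"]

emit factor 1: 'c' (i=0, period=1)
emit factor 2: 'bc' (i=1, period=2)
emit factor 3: 'b' (i=3, period=1)
emit factor 4: 'adb' (i=4, period=3)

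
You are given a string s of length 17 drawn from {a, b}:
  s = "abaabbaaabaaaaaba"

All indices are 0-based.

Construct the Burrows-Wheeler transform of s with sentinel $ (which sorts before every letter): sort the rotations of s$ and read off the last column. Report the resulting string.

abbaabaabaa$aaabaa

rank  rotation            last
    0  $abaabbaaabaaaaaba  a
    1  a$abaabbaaabaaaaab  b
    2  aaaaaba$abaabbaaab  b
    3  aaaaba$abaabbaaaba  a
    4  aaaba$abaabbaaabaa  a
    5  aaabaaaaaba$abaabb  b
    6  aaba$abaabbaaabaaa  a
    7  aabaaaaaba$abaabba  a
    8  aabbaaabaaaaaba$ab  b
    9  aba$abaabbaaabaaaa  a
   10  abaaaaaba$abaabbaa  a
   11  abaabbaaabaaaaaba$  $
   12  abbaaabaaaaaba$aba  a
   13  ba$abaabbaaabaaaaa  a
   14  baaaaaba$abaabbaaa  a
   15  baaabaaaaaba$abaab  b
   16  baabbaaabaaaaaba$a  a
   17  bbaaabaaaaaba$abaa  a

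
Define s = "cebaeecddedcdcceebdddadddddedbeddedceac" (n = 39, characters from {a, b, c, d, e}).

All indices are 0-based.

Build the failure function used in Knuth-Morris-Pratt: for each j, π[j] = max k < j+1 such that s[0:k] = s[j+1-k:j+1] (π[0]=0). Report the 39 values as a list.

[0, 0, 0, 0, 0, 0, 1, 0, 0, 0, 0, 1, 0, 1, 1, 2, 0, 0, 0, 0, 0, 0, 0, 0, 0, 0, 0, 0, 0, 0, 0, 0, 0, 0, 0, 1, 2, 0, 1]

π[0] = 0
j=1 s[j]='e': π[1]=0 (border '')
j=2 s[j]='b': π[2]=0 (border '')
j=3 s[j]='a': π[3]=0 (border '')
j=4 s[j]='e': π[4]=0 (border '')
j=5 s[j]='e': π[5]=0 (border '')
j=6 s[j]='c': π[6]=1 (border 'c')
j=7 s[j]='d': k: 1→0; π[7]=0 (border '')
j=8 s[j]='d': π[8]=0 (border '')
j=9 s[j]='e': π[9]=0 (border '')
j=10 s[j]='d': π[10]=0 (border '')
j=11 s[j]='c': π[11]=1 (border 'c')
j=12 s[j]='d': k: 1→0; π[12]=0 (border '')
j=13 s[j]='c': π[13]=1 (border 'c')
j=14 s[j]='c': k: 1→0; π[14]=1 (border 'c')
j=15 s[j]='e': π[15]=2 (border 'ce')
j=16 s[j]='e': k: 2→0; π[16]=0 (border '')
j=17 s[j]='b': π[17]=0 (border '')
j=18 s[j]='d': π[18]=0 (border '')
j=19 s[j]='d': π[19]=0 (border '')
j=20 s[j]='d': π[20]=0 (border '')
j=21 s[j]='a': π[21]=0 (border '')
j=22 s[j]='d': π[22]=0 (border '')
j=23 s[j]='d': π[23]=0 (border '')
j=24 s[j]='d': π[24]=0 (border '')
j=25 s[j]='d': π[25]=0 (border '')
j=26 s[j]='d': π[26]=0 (border '')
j=27 s[j]='e': π[27]=0 (border '')
j=28 s[j]='d': π[28]=0 (border '')
j=29 s[j]='b': π[29]=0 (border '')
j=30 s[j]='e': π[30]=0 (border '')
j=31 s[j]='d': π[31]=0 (border '')
j=32 s[j]='d': π[32]=0 (border '')
j=33 s[j]='e': π[33]=0 (border '')
j=34 s[j]='d': π[34]=0 (border '')
j=35 s[j]='c': π[35]=1 (border 'c')
j=36 s[j]='e': π[36]=2 (border 'ce')
j=37 s[j]='a': k: 2→0; π[37]=0 (border '')
j=38 s[j]='c': π[38]=1 (border 'c')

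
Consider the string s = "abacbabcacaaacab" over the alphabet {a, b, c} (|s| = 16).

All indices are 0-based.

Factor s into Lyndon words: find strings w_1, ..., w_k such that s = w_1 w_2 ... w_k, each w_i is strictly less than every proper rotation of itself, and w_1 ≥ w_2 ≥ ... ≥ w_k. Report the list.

["abacbabcac", "aaacab"]

emit factor 1: 'abacbabcac' (i=0, period=10)
emit factor 2: 'aaacab' (i=10, period=6)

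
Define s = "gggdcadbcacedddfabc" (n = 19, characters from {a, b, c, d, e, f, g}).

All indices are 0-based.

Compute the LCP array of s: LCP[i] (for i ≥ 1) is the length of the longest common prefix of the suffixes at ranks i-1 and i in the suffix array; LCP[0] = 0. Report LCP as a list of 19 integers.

rank→(start, suffix):
  0 → (16, 'abc')
  1 → (9, 'acedddfabc')
  2 → (5, 'adbcacedddfabc')
  3 → (17, 'bc')
  4 → (7, 'bcacedddfabc')
  5 → (18, 'c')
  6 → (8, 'cacedddfabc')
  7 → (4, 'cadbcacedddfabc')
  8 → (10, 'cedddfabc')
  9 → (6, 'dbcacedddfabc')
  10 → (3, 'dcadbcacedddfabc')
  11 → (12, 'dddfabc')
  12 → (13, 'ddfabc')
  13 → (14, 'dfabc')
  14 → (11, 'edddfabc')
  15 → (15, 'fabc')
  16 → (2, 'gdcadbcacedddfabc')
  17 → (1, 'ggdcadbcacedddfabc')
  18 → (0, 'gggdcadbcacedddfabc')

SA = [16, 9, 5, 17, 7, 18, 8, 4, 10, 6, 3, 12, 13, 14, 11, 15, 2, 1, 0]
i: (SA[i-1],SA[i]) lcp shared
  1: (16,9) 1 'a'
  2: (9,5) 1 'a'
  3: (5,17) 0 ''
  4: (17,7) 2 'bc'
  5: (7,18) 0 ''
  6: (18,8) 1 'c'
  7: (8,4) 2 'ca'
  8: (4,10) 1 'c'
  9: (10,6) 0 ''
  10: (6,3) 1 'd'
  11: (3,12) 1 'd'
  12: (12,13) 2 'dd'
  13: (13,14) 1 'd'
  14: (14,11) 0 ''
  15: (11,15) 0 ''
  16: (15,2) 0 ''
  17: (2,1) 1 'g'
  18: (1,0) 2 'gg'

[0, 1, 1, 0, 2, 0, 1, 2, 1, 0, 1, 1, 2, 1, 0, 0, 0, 1, 2]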